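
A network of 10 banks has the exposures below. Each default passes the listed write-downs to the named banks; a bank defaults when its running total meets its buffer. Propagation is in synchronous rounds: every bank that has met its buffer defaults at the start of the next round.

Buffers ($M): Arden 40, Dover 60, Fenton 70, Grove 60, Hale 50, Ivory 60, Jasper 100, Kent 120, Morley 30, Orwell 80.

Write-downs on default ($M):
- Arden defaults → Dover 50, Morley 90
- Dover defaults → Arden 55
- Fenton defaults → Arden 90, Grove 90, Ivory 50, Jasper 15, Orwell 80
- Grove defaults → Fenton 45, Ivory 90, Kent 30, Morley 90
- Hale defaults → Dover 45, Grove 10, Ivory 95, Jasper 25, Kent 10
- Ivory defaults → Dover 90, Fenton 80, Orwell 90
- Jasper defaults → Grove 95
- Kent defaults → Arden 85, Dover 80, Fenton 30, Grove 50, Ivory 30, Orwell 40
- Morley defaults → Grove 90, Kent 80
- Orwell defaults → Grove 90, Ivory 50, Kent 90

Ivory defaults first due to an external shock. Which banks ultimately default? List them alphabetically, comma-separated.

Arden, Dover, Fenton, Grove, Ivory, Kent, Morley, Orwell

Round 1 — Ivory defaults (initial).
  Dover: +90 → 90 ≥ 60
  Fenton: +80 → 80 ≥ 70
  Orwell: +90 → 90 ≥ 80
Round 2 — Dover, Fenton, Orwell default.
  Arden: +55+90 → 145 ≥ 40
  Grove: +90+90 → 180 ≥ 60
  Jasper: +15 → 15 < 100
  Kent: +90 → 90 < 120
Round 3 — Arden, Grove default.
  Kent: +30 → 120 ≥ 120
  Morley: +90+90 → 180 ≥ 30
Round 4 — Kent, Morley default.
No further defaults.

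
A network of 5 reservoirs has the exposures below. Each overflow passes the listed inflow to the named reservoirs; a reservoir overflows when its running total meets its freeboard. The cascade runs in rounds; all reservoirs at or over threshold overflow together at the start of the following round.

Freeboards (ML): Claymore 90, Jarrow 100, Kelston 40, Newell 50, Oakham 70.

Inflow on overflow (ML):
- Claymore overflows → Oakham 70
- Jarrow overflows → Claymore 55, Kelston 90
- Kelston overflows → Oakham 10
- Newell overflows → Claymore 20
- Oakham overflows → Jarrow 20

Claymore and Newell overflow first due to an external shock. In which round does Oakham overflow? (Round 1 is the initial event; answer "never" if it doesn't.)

2

Round 1 — Claymore, Newell overflow (initial).
  Oakham: +70 → 70 ≥ 70
Round 2 — Oakham overflows.
  Jarrow: +20 → 20 < 100
No further overflows.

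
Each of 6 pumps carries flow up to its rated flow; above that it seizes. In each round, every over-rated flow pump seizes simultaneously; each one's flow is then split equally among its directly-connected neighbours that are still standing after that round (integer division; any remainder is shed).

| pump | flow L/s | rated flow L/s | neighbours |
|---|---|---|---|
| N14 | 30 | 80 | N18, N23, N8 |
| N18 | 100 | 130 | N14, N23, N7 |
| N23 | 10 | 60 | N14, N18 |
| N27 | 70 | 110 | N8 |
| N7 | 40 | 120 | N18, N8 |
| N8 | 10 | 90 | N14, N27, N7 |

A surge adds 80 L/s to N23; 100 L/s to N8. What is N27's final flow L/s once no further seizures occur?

106

Round 1 — N23 at 90 > 60; N8 at 110 > 90. N23, N8 seize.
  N23 sheds 90 L/s to N14, N18: 45 each.
    N14: 30+45 = 75 ≤ 80
    N18: 100+45 = 145 > 130
  N8 sheds 110 L/s to N14, N27, N7: 36 each (2 lost).
    N14: 75+36 = 111 > 80
    N27: 70+36 = 106 ≤ 110
    N7: 40+36 = 76 ≤ 120
Round 2 — N14, N18 seize.
  N14 sheds 111 L/s: no online neighbours, lost.
  N18 sheds 145 L/s to N7: 145 each.
    N7: 76+145 = 221 > 120
Round 3 — N7 seizes.
  N7 sheds 221 L/s: no online neighbours, lost.
No further seizures.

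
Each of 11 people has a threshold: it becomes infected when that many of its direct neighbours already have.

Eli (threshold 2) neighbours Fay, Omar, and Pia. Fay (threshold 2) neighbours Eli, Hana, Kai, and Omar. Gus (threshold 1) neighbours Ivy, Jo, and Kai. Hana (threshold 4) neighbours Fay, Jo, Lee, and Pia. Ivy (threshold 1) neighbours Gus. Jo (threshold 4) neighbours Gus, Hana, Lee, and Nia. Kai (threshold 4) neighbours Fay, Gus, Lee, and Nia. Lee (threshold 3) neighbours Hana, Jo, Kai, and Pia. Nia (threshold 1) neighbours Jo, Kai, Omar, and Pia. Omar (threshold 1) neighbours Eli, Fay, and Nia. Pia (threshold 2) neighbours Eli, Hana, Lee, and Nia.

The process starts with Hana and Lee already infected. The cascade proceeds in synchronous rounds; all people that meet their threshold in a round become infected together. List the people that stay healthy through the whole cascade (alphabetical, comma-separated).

Gus, Ivy, Jo, Kai

Round 1 — Hana, Lee become infected (initial).
Round 2 — checking thresholds:
  Fay: 1 of 4 neighbours < 2, below threshold.
  Jo: 2 of 4 neighbours < 4, below threshold.
  Kai: 1 of 4 neighbours < 4, below threshold.
  Pia: 2 of 4 neighbours ≥ 2, becomes infected.
Round 3 — checking thresholds:
  Eli: 1 of 3 neighbours < 2, below threshold.
  Fay: 1 of 4 neighbours < 2, below threshold.
  Jo: 2 of 4 neighbours < 4, below threshold.
  Kai: 1 of 4 neighbours < 4, below threshold.
  Nia: 1 of 4 neighbours ≥ 1, becomes infected.
Round 4 — checking thresholds:
  Eli: 1 of 3 neighbours < 2, below threshold.
  Fay: 1 of 4 neighbours < 2, below threshold.
  Jo: 3 of 4 neighbours < 4, below threshold.
  Kai: 2 of 4 neighbours < 4, below threshold.
  Omar: 1 of 3 neighbours ≥ 1, becomes infected.
Round 5 — checking thresholds:
  Eli: 2 of 3 neighbours ≥ 2, becomes infected.
  Fay: 2 of 4 neighbours ≥ 2, becomes infected.
  Jo: 3 of 4 neighbours < 4, below threshold.
  Kai: 2 of 4 neighbours < 4, below threshold.
Round 6 — no new infections; cascade stops.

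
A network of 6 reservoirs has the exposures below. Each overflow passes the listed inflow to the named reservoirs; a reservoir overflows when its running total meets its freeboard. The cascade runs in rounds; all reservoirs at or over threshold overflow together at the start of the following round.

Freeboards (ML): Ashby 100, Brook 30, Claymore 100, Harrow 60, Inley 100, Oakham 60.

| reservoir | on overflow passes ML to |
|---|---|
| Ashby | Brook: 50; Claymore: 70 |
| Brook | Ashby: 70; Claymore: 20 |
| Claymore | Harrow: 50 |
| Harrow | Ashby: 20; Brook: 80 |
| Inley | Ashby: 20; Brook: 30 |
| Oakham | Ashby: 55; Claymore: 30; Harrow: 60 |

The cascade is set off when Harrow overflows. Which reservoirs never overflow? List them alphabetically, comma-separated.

Ashby, Claymore, Inley, Oakham

Round 1 — Harrow overflows (initial).
  Ashby: +20 → 20 < 100
  Brook: +80 → 80 ≥ 30
Round 2 — Brook overflows.
  Ashby: +70 → 90 < 100
  Claymore: +20 → 20 < 100
No further overflows.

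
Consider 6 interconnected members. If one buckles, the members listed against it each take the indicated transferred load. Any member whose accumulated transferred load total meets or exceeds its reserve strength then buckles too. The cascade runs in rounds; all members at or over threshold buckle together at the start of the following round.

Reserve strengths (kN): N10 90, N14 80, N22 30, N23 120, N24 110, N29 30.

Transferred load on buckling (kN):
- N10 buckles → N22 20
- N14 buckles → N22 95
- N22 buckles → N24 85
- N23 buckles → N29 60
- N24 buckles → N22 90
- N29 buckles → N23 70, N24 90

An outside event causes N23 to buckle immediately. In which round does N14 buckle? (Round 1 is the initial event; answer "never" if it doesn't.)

Round 1 — N23 buckles (initial).
  N29: +60 → 60 ≥ 30
Round 2 — N29 buckles.
  N24: +90 → 90 < 110
No further bucklings.

never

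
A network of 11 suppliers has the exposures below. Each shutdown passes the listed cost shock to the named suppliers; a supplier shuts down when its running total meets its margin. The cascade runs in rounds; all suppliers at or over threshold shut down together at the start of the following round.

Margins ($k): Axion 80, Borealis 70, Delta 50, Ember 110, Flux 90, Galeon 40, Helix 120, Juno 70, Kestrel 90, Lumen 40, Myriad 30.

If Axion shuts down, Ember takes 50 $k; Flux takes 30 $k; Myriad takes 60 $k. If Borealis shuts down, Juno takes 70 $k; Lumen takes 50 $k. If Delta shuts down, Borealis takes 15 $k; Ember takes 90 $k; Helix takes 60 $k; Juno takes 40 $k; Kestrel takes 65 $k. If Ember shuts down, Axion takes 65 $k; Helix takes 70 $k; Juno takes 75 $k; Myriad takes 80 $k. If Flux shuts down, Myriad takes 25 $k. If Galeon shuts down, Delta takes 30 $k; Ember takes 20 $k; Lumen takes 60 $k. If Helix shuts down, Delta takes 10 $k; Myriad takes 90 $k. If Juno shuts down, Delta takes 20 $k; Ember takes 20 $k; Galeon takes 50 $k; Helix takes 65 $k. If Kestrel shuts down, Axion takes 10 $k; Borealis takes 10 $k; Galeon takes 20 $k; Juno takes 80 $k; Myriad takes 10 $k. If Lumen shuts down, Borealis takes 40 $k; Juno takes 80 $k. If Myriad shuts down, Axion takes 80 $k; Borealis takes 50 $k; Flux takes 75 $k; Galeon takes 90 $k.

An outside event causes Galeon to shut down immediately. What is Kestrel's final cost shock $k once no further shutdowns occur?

65

Round 1 — Galeon shuts down (initial).
  Delta: +30 → 30 < 50
  Ember: +20 → 20 < 110
  Lumen: +60 → 60 ≥ 40
Round 2 — Lumen shuts down.
  Borealis: +40 → 40 < 70
  Juno: +80 → 80 ≥ 70
Round 3 — Juno shuts down.
  Delta: +20 → 50 ≥ 50
  Ember: +20 → 40 < 110
  Helix: +65 → 65 < 120
Round 4 — Delta shuts down.
  Borealis: +15 → 55 < 70
  Ember: +90 → 130 ≥ 110
  Helix: +60 → 125 ≥ 120
  Kestrel: +65 → 65 < 90
Round 5 — Ember, Helix shut down.
  Axion: +65 → 65 < 80
  Myriad: +80+90 → 170 ≥ 30
Round 6 — Myriad shuts down.
  Axion: +80 → 145 ≥ 80
  Borealis: +50 → 105 ≥ 70
  Flux: +75 → 75 < 90
Round 7 — Axion, Borealis shut down.
  Flux: +30 → 105 ≥ 90
Round 8 — Flux shuts down.
No further shutdowns.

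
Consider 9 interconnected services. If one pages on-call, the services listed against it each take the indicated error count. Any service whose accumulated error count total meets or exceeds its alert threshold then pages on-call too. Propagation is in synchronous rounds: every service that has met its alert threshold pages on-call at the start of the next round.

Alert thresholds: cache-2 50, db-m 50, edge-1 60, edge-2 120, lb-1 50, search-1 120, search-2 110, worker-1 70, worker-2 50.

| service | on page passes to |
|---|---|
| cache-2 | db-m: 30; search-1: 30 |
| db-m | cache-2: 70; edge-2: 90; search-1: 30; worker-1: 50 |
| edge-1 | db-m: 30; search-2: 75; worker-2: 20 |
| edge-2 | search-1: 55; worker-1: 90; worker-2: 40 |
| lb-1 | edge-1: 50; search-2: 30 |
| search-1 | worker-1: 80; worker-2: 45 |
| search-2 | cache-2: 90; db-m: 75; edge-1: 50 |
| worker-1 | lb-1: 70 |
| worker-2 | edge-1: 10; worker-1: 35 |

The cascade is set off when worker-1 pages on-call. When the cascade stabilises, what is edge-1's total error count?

50

Round 1 — worker-1 pages on-call (initial).
  lb-1: +70 → 70 ≥ 50
Round 2 — lb-1 pages on-call.
  edge-1: +50 → 50 < 60
  search-2: +30 → 30 < 110
No further pages.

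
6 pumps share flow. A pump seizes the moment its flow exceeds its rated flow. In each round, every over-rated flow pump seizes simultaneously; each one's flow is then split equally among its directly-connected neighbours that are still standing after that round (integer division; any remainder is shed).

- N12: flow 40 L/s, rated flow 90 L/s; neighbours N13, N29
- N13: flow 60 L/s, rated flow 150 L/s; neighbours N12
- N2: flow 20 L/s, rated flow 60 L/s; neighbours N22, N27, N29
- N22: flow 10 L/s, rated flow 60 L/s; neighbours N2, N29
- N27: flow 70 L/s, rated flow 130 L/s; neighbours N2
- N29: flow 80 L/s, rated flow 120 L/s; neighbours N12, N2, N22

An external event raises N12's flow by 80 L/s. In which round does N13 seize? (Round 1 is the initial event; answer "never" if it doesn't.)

Round 1 — N12 at 120 > 90. N12 seizes.
  N12 sheds 120 L/s to N13, N29: 60 each.
    N13: 60+60 = 120 ≤ 150
    N29: 80+60 = 140 > 120
Round 2 — N29 seizes.
  N29 sheds 140 L/s to N2, N22: 70 each.
    N2: 20+70 = 90 > 60
    N22: 10+70 = 80 > 60
Round 3 — N2, N22 seize.
  N2 sheds 90 L/s to N27: 90 each.
    N27: 70+90 = 160 > 130
  N22 sheds 80 L/s: no online neighbours, lost.
Round 4 — N27 seizes.
  N27 sheds 160 L/s: no online neighbours, lost.
No further seizures.

never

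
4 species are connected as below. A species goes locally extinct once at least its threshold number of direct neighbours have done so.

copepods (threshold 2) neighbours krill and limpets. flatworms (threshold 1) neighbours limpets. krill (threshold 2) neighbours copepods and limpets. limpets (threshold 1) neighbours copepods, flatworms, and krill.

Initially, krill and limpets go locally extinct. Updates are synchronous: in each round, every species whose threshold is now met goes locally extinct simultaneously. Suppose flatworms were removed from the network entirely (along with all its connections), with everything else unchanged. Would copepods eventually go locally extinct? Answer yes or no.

yes

With flatworms removed:
Round 1 — krill, limpets go locally extinct (initial).
Round 2 — checking thresholds:
  copepods: 2 of 2 neighbours ≥ 2, goes locally extinct.
Round 3 — no new extinctions; cascade stops.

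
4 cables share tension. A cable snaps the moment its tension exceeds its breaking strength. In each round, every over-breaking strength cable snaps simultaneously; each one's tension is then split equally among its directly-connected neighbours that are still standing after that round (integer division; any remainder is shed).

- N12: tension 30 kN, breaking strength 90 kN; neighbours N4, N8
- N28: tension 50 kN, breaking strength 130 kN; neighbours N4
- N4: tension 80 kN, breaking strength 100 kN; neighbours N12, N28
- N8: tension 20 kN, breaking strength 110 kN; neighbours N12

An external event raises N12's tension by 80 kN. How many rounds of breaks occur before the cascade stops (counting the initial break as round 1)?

3

Round 1 — N12 at 110 > 90. N12 snaps.
  N12 sheds 110 kN to N4, N8: 55 each.
    N4: 80+55 = 135 > 100
    N8: 20+55 = 75 ≤ 110
Round 2 — N4 snaps.
  N4 sheds 135 kN to N28: 135 each.
    N28: 50+135 = 185 > 130
Round 3 — N28 snaps.
  N28 sheds 185 kN: no online neighbours, lost.
No further breaks.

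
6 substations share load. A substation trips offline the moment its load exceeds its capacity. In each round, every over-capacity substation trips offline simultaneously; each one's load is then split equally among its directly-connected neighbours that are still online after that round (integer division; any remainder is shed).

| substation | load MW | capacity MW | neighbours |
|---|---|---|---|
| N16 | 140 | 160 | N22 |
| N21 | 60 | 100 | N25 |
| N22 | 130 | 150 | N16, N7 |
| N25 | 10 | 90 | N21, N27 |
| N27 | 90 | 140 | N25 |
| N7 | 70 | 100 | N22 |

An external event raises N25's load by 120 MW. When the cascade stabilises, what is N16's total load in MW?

Round 1 — N25 at 130 > 90. N25 trips offline.
  N25 sheds 130 MW to N21, N27: 65 each.
    N21: 60+65 = 125 > 100
    N27: 90+65 = 155 > 140
Round 2 — N21, N27 trip offline.
  N21 sheds 125 MW: no online neighbours, lost.
  N27 sheds 155 MW: no online neighbours, lost.
No further trips.

140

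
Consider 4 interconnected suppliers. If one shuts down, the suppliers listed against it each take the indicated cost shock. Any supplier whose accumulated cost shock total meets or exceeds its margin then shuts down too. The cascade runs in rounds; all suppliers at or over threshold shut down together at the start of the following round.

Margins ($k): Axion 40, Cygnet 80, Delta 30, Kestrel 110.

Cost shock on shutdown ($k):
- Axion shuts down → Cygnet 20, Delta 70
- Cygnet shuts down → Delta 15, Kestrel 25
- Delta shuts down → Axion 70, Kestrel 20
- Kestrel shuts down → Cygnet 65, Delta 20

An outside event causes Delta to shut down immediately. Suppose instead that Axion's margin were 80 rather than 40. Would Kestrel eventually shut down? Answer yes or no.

no

With Axion's margin at 80:
Round 1 — Delta shuts down (initial).
  Axion: +70 → 70 < 80
  Kestrel: +20 → 20 < 110
No further shutdowns.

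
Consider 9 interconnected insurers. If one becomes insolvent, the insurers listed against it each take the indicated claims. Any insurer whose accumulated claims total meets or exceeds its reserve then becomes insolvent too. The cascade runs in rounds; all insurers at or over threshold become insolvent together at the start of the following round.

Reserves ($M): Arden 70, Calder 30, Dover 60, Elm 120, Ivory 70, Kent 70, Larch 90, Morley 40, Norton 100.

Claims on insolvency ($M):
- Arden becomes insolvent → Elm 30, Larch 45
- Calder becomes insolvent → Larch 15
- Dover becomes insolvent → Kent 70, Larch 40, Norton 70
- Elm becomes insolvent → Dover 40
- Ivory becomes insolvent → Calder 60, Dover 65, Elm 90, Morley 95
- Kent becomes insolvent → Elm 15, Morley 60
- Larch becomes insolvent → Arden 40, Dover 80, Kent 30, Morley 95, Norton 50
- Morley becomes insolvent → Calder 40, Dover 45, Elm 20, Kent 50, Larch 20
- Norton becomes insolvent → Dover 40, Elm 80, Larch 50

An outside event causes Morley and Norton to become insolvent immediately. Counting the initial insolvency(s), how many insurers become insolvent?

Round 1 — Morley, Norton become insolvent (initial).
  Calder: +40 → 40 ≥ 30
  Dover: +45+40 → 85 ≥ 60
  Elm: +20+80 → 100 < 120
  Kent: +50 → 50 < 70
  Larch: +20+50 → 70 < 90
Round 2 — Calder, Dover become insolvent.
  Kent: +70 → 120 ≥ 70
  Larch: +15+40 → 125 ≥ 90
Round 3 — Kent, Larch become insolvent.
  Arden: +40 → 40 < 70
  Elm: +15 → 115 < 120
No further insolvencies.

6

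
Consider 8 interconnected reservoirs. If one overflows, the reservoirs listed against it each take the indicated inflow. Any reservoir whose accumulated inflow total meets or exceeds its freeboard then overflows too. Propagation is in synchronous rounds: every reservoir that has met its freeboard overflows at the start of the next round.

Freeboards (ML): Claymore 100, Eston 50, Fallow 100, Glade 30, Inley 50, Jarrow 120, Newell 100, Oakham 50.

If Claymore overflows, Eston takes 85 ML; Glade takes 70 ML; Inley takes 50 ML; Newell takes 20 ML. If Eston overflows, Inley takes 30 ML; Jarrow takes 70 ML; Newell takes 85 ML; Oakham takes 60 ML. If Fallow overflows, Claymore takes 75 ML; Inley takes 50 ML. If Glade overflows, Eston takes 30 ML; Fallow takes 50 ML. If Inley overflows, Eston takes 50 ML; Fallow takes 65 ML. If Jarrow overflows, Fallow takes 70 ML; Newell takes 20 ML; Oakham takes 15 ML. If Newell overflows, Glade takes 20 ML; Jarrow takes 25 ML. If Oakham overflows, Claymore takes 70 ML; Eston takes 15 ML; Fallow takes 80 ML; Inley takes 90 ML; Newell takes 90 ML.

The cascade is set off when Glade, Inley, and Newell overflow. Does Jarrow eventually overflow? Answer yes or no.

no

Round 1 — Glade, Inley, Newell overflow (initial).
  Eston: +30+50 → 80 ≥ 50
  Fallow: +50+65 → 115 ≥ 100
  Jarrow: +25 → 25 < 120
Round 2 — Eston, Fallow overflow.
  Claymore: +75 → 75 < 100
  Jarrow: +70 → 95 < 120
  Oakham: +60 → 60 ≥ 50
Round 3 — Oakham overflows.
  Claymore: +70 → 145 ≥ 100
Round 4 — Claymore overflows.
No further overflows.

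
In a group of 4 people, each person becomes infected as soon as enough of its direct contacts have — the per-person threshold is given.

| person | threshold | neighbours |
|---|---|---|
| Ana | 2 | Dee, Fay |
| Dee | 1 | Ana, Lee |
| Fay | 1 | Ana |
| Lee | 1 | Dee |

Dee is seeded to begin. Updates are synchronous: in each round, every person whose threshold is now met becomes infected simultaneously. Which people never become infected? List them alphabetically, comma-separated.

Ana, Fay

Round 1 — Dee becomes infected (initial).
Round 2 — checking thresholds:
  Ana: 1 of 2 neighbours < 2, not yet.
  Lee: 1 of 1 neighbours ≥ 1, becomes infected.
Round 3 — no new infections; cascade stops.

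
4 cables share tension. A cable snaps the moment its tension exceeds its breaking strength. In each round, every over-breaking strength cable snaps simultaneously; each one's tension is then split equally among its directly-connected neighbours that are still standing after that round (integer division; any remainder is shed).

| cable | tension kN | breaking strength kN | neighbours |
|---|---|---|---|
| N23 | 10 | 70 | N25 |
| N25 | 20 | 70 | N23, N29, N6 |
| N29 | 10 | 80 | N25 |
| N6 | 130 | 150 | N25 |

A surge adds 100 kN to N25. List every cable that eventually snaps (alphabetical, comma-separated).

N25, N6

Round 1 — N25 at 120 > 70. N25 snaps.
  N25 sheds 120 kN to N23, N29, N6: 40 each.
    N23: 10+40 = 50 ≤ 70
    N29: 10+40 = 50 ≤ 80
    N6: 130+40 = 170 > 150
Round 2 — N6 snaps.
  N6 sheds 170 kN: no online neighbours, lost.
No further breaks.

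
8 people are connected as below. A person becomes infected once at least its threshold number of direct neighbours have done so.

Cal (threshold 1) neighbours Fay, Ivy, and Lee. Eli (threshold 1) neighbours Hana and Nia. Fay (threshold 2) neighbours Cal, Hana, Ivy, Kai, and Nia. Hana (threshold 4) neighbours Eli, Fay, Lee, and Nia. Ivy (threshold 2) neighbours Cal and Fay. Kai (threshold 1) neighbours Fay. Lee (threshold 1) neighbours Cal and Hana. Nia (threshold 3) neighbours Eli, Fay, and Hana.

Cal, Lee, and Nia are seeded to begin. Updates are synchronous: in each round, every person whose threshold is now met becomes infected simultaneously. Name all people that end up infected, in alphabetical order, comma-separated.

Cal, Eli, Fay, Hana, Ivy, Kai, Lee, Nia

Round 1 — Cal, Lee, Nia become infected (initial).
Round 2 — checking thresholds:
  Eli: 1 of 2 neighbours ≥ 1, becomes infected.
  Fay: 2 of 5 neighbours ≥ 2, becomes infected.
  Hana: 2 of 4 neighbours < 4, holds.
  Ivy: 1 of 2 neighbours < 2, holds.
Round 3 — checking thresholds:
  Hana: 4 of 4 neighbours ≥ 4, becomes infected.
  Ivy: 2 of 2 neighbours ≥ 2, becomes infected.
  Kai: 1 of 1 neighbours ≥ 1, becomes infected.
Round 4 — no new infections; cascade stops.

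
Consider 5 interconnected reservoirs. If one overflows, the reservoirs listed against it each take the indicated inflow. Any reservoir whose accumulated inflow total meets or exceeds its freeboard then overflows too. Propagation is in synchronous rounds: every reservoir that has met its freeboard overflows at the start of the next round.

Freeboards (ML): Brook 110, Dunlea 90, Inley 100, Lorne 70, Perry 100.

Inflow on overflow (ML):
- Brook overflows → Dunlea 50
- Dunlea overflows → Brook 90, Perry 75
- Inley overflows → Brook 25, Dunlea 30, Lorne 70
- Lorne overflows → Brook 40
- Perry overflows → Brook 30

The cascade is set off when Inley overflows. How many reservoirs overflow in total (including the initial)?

2

Round 1 — Inley overflows (initial).
  Brook: +25 → 25 < 110
  Dunlea: +30 → 30 < 90
  Lorne: +70 → 70 ≥ 70
Round 2 — Lorne overflows.
  Brook: +40 → 65 < 110
No further overflows.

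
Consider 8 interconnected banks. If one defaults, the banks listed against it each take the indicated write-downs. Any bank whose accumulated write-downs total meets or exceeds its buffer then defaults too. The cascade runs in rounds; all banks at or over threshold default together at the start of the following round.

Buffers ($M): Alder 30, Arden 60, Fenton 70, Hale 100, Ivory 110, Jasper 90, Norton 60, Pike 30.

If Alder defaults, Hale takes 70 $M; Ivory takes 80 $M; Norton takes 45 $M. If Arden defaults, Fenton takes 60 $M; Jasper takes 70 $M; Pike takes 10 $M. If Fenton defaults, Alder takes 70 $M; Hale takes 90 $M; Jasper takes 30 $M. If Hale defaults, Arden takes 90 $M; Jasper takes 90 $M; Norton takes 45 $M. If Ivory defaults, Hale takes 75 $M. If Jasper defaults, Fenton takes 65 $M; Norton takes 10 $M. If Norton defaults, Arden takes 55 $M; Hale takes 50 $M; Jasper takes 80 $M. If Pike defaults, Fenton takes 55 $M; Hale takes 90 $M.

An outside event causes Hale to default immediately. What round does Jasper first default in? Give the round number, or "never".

Round 1 — Hale defaults (initial).
  Arden: +90 → 90 ≥ 60
  Jasper: +90 → 90 ≥ 90
  Norton: +45 → 45 < 60
Round 2 — Arden, Jasper default.
  Fenton: +60+65 → 125 ≥ 70
  Norton: +10 → 55 < 60
  Pike: +10 → 10 < 30
Round 3 — Fenton defaults.
  Alder: +70 → 70 ≥ 30
Round 4 — Alder defaults.
  Ivory: +80 → 80 < 110
  Norton: +45 → 100 ≥ 60
Round 5 — Norton defaults.
No further defaults.

2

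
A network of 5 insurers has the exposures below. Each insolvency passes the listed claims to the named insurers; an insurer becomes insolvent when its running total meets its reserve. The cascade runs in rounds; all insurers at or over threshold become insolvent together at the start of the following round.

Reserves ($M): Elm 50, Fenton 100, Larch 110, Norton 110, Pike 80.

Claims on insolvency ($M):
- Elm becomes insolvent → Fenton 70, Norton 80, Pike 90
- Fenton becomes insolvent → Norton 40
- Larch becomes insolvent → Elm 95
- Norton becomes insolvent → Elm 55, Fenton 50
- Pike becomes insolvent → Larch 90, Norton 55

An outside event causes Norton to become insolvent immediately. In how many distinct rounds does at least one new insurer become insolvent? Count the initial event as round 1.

Round 1 — Norton becomes insolvent (initial).
  Elm: +55 → 55 ≥ 50
  Fenton: +50 → 50 < 100
Round 2 — Elm becomes insolvent.
  Fenton: +70 → 120 ≥ 100
  Pike: +90 → 90 ≥ 80
Round 3 — Fenton, Pike become insolvent.
  Larch: +90 → 90 < 110
No further insolvencies.

3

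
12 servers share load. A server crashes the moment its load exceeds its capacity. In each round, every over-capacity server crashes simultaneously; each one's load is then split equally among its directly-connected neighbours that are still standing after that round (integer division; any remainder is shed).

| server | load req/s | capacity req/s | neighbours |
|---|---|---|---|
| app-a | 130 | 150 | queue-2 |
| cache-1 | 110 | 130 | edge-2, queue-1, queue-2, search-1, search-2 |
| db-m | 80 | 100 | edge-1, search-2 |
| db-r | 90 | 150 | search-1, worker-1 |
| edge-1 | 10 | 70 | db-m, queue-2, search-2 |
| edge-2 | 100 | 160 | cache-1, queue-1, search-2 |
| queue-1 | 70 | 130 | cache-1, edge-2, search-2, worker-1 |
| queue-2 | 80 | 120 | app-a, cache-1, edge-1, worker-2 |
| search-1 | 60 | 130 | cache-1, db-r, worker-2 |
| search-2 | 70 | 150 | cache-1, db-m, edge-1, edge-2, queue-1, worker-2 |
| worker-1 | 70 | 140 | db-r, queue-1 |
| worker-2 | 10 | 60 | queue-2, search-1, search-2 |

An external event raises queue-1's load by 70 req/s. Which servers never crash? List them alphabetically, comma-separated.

Round 1 — queue-1 at 140 > 130. queue-1 crashes.
  queue-1 sheds 140 req/s to cache-1, edge-2, search-2, worker-1: 35 each.
    cache-1: 110+35 = 145 > 130
    edge-2: 100+35 = 135 ≤ 160
    search-2: 70+35 = 105 ≤ 150
    worker-1: 70+35 = 105 ≤ 140
Round 2 — cache-1 crashes.
  cache-1 sheds 145 req/s to edge-2, queue-2, search-1, search-2: 36 each (1 lost).
    edge-2: 135+36 = 171 > 160
    queue-2: 80+36 = 116 ≤ 120
    search-1: 60+36 = 96 ≤ 130
    search-2: 105+36 = 141 ≤ 150
Round 3 — edge-2 crashes.
  edge-2 sheds 171 req/s to search-2: 171 each.
    search-2: 141+171 = 312 > 150
Round 4 — search-2 crashes.
  search-2 sheds 312 req/s to db-m, edge-1, worker-2: 104 each.
    db-m: 80+104 = 184 > 100
    edge-1: 10+104 = 114 > 70
    worker-2: 10+104 = 114 > 60
Round 5 — db-m, edge-1, worker-2 crash.
  db-m sheds 184 req/s: no online neighbours, lost.
  edge-1 sheds 114 req/s to queue-2: 114 each.
    queue-2: 116+114 = 230 > 120
  worker-2 sheds 114 req/s to queue-2, search-1: 57 each.
    queue-2: 230+57 = 287 > 120
    search-1: 96+57 = 153 > 130
Round 6 — queue-2, search-1 crash.
  queue-2 sheds 287 req/s to app-a: 287 each.
    app-a: 130+287 = 417 > 150
  search-1 sheds 153 req/s to db-r: 153 each.
    db-r: 90+153 = 243 > 150
Round 7 — app-a, db-r crash.
  app-a sheds 417 req/s: no online neighbours, lost.
  db-r sheds 243 req/s to worker-1: 243 each.
    worker-1: 105+243 = 348 > 140
Round 8 — worker-1 crashes.
  worker-1 sheds 348 req/s: no online neighbours, lost.
No further crashes.

none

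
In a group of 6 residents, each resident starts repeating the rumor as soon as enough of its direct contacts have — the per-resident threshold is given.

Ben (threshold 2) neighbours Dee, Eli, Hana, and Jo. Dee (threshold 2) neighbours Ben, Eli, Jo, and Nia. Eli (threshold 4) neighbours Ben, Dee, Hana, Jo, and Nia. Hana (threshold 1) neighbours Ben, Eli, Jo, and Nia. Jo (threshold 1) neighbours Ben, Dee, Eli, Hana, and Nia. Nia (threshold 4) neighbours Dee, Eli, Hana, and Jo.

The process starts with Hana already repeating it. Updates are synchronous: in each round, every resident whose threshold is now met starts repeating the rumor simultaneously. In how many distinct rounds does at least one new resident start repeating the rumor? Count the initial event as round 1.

Round 1 — Hana starts repeating the rumor (initial).
Round 2 — checking thresholds:
  Ben: 1 of 4 neighbours < 2, not yet.
  Eli: 1 of 5 neighbours < 4, not yet.
  Jo: 1 of 5 neighbours ≥ 1, starts repeating the rumor.
  Nia: 1 of 4 neighbours < 4, not yet.
Round 3 — checking thresholds:
  Ben: 2 of 4 neighbours ≥ 2, starts repeating the rumor.
  Dee: 1 of 4 neighbours < 2, not yet.
  Eli: 2 of 5 neighbours < 4, not yet.
  Nia: 2 of 4 neighbours < 4, not yet.
Round 4 — checking thresholds:
  Dee: 2 of 4 neighbours ≥ 2, starts repeating the rumor.
  Eli: 3 of 5 neighbours < 4, not yet.
  Nia: 2 of 4 neighbours < 4, not yet.
Round 5 — checking thresholds:
  Eli: 4 of 5 neighbours ≥ 4, starts repeating the rumor.
  Nia: 3 of 4 neighbours < 4, not yet.
Round 6 — checking thresholds:
  Nia: 4 of 4 neighbours ≥ 4, starts repeating the rumor.
Round 7 — no new spreads; cascade stops.

6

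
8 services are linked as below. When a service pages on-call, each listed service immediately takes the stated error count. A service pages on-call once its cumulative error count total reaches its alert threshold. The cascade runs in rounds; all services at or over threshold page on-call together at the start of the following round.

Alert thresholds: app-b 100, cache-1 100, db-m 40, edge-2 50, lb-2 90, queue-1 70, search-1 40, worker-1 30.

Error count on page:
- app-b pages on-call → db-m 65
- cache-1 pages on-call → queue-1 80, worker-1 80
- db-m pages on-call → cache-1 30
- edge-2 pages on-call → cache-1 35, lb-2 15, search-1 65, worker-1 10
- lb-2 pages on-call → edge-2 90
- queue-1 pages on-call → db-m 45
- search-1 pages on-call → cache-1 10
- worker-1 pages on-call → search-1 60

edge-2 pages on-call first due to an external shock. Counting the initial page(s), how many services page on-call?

2

Round 1 — edge-2 pages on-call (initial).
  cache-1: +35 → 35 < 100
  lb-2: +15 → 15 < 90
  search-1: +65 → 65 ≥ 40
  worker-1: +10 → 10 < 30
Round 2 — search-1 pages on-call.
  cache-1: +10 → 45 < 100
No further pages.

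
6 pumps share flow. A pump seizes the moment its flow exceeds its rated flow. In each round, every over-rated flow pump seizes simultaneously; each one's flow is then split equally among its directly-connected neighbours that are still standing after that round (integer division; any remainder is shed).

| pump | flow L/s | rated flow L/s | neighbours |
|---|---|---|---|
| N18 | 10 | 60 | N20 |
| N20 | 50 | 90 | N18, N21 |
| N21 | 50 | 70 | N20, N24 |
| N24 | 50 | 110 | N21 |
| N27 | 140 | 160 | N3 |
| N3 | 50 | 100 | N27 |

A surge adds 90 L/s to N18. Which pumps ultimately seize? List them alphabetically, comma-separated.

N18, N20, N21, N24

Round 1 — N18 at 100 > 60. N18 seizes.
  N18 sheds 100 L/s to N20: 100 each.
    N20: 50+100 = 150 > 90
Round 2 — N20 seizes.
  N20 sheds 150 L/s to N21: 150 each.
    N21: 50+150 = 200 > 70
Round 3 — N21 seizes.
  N21 sheds 200 L/s to N24: 200 each.
    N24: 50+200 = 250 > 110
Round 4 — N24 seizes.
  N24 sheds 250 L/s: no online neighbours, lost.
No further seizures.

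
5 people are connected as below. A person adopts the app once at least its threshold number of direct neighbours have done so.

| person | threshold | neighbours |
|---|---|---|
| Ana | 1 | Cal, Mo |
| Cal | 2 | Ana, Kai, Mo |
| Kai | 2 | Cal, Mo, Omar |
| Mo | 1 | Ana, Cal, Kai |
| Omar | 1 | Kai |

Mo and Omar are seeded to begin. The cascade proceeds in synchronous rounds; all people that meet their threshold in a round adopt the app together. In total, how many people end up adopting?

Round 1 — Mo, Omar adopt the app (initial).
Round 2 — checking thresholds:
  Ana: 1 of 2 neighbours ≥ 1, adopts the app.
  Cal: 1 of 3 neighbours < 2, below threshold.
  Kai: 2 of 3 neighbours ≥ 2, adopts the app.
Round 3 — checking thresholds:
  Cal: 3 of 3 neighbours ≥ 2, adopts the app.
Round 4 — no new adoptions; cascade stops.

5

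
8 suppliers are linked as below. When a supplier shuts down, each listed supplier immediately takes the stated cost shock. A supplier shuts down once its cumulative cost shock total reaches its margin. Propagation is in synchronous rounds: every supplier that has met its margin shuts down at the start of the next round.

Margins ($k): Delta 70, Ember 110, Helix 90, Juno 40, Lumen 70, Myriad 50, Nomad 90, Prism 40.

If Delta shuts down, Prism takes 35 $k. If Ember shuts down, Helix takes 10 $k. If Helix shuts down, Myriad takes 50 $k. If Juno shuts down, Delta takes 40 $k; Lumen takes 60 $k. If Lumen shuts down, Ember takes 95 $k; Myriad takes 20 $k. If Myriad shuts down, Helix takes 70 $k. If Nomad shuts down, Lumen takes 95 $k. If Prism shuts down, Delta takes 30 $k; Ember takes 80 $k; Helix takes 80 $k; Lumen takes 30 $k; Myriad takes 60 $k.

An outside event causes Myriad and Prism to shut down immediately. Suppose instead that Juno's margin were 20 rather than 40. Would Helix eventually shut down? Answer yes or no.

With Juno's margin at 20:
Round 1 — Myriad, Prism shut down (initial).
  Delta: +30 → 30 < 70
  Ember: +80 → 80 < 110
  Helix: +70+80 → 150 ≥ 90
  Lumen: +30 → 30 < 70
Round 2 — Helix shuts down.
No further shutdowns.

yes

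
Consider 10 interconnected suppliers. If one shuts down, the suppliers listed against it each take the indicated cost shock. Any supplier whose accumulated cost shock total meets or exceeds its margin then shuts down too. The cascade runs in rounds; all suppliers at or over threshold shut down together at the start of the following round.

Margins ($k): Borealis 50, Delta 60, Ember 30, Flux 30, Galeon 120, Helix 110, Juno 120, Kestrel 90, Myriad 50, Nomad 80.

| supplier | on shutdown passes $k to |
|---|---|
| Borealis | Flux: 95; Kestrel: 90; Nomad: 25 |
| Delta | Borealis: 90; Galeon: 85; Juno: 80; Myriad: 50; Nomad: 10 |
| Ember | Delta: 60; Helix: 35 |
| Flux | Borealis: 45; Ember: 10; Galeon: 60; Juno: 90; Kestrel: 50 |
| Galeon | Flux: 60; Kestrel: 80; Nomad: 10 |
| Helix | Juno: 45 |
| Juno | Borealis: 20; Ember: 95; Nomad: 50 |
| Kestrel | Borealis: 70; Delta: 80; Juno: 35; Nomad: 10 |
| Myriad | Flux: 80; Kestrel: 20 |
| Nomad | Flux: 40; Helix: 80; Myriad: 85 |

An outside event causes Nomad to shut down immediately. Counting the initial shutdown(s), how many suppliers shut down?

Round 1 — Nomad shuts down (initial).
  Flux: +40 → 40 ≥ 30
  Helix: +80 → 80 < 110
  Myriad: +85 → 85 ≥ 50
Round 2 — Flux, Myriad shut down.
  Borealis: +45 → 45 < 50
  Ember: +10 → 10 < 30
  Galeon: +60 → 60 < 120
  Juno: +90 → 90 < 120
  Kestrel: +50+20 → 70 < 90
No further shutdowns.

3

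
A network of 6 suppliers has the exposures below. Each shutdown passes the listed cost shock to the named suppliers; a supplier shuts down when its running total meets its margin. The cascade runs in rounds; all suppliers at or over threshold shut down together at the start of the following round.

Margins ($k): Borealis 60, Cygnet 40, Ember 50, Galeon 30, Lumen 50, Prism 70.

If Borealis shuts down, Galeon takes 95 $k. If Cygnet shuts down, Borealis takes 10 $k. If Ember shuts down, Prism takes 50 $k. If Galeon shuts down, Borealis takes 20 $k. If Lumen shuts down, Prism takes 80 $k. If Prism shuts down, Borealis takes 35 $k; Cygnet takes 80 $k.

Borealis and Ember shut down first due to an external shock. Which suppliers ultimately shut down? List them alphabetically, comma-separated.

Round 1 — Borealis, Ember shut down (initial).
  Galeon: +95 → 95 ≥ 30
  Prism: +50 → 50 < 70
Round 2 — Galeon shuts down.
No further shutdowns.

Borealis, Ember, Galeon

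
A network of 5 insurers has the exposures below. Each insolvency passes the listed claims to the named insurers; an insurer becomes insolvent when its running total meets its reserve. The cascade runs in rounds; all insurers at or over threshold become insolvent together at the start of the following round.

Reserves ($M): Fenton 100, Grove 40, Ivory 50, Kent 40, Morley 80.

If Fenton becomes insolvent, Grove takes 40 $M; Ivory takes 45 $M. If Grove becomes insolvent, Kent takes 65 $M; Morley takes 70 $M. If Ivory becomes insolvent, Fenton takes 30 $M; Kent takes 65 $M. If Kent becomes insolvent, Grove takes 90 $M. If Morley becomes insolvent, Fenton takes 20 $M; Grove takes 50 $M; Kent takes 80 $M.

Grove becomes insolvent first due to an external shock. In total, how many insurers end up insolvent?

2

Round 1 — Grove becomes insolvent (initial).
  Kent: +65 → 65 ≥ 40
  Morley: +70 → 70 < 80
Round 2 — Kent becomes insolvent.
No further insolvencies.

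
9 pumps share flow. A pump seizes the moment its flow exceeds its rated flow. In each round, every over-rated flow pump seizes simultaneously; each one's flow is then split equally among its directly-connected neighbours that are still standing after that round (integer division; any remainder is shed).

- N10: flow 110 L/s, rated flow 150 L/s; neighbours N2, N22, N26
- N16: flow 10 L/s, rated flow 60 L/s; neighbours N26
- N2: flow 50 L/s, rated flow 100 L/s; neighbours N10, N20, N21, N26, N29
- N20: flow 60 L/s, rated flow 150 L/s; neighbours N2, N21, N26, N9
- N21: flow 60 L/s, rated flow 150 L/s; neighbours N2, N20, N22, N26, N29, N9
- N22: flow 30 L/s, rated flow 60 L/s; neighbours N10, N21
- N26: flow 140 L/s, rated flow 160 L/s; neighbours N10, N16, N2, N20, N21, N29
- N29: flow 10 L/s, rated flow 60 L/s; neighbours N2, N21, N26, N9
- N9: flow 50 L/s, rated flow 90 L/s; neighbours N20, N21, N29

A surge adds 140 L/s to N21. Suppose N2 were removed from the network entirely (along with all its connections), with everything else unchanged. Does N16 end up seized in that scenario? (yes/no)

With N2 removed:
Round 1 — N21 at 200 > 150. N21 seizes.
  N21 sheds 200 L/s to N20, N22, N26, N29, N9: 40 each.
    N20: 60+40 = 100 ≤ 150
    N22: 30+40 = 70 > 60
    N26: 140+40 = 180 > 160
    N29: 10+40 = 50 ≤ 60
    N9: 50+40 = 90 ≤ 90
Round 2 — N22, N26 seize.
  N22 sheds 70 L/s to N10: 70 each.
    N10: 110+70 = 180 > 150
  N26 sheds 180 L/s to N10, N16, N20, N29: 45 each.
    N10: 180+45 = 225 > 150
    N16: 10+45 = 55 ≤ 60
    N20: 100+45 = 145 ≤ 150
    N29: 50+45 = 95 > 60
Round 3 — N10, N29 seize.
  N10 sheds 225 L/s: no online neighbours, lost.
  N29 sheds 95 L/s to N9: 95 each.
    N9: 90+95 = 185 > 90
Round 4 — N9 seizes.
  N9 sheds 185 L/s to N20: 185 each.
    N20: 145+185 = 330 > 150
Round 5 — N20 seizes.
  N20 sheds 330 L/s: no online neighbours, lost.
No further seizures.

no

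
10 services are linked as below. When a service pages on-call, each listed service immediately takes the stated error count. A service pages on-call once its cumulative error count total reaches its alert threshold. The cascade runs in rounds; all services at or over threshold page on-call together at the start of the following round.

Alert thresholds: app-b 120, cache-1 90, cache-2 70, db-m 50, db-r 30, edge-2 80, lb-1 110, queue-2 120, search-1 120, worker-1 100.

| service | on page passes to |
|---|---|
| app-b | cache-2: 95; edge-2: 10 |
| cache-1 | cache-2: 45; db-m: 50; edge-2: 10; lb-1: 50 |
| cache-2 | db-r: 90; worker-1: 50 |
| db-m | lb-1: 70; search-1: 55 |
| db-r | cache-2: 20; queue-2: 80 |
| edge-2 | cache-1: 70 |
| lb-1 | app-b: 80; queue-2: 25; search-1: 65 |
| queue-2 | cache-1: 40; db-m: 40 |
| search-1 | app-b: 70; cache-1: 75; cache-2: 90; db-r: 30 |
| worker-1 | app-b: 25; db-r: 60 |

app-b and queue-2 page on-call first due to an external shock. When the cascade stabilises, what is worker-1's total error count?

50

Round 1 — app-b, queue-2 page on-call (initial).
  cache-1: +40 → 40 < 90
  cache-2: +95 → 95 ≥ 70
  db-m: +40 → 40 < 50
  edge-2: +10 → 10 < 80
Round 2 — cache-2 pages on-call.
  db-r: +90 → 90 ≥ 30
  worker-1: +50 → 50 < 100
Round 3 — db-r pages on-call.
No further pages.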